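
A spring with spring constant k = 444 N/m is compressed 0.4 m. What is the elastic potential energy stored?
PE = ½kx² = ½×444×0.4² = 35.52 J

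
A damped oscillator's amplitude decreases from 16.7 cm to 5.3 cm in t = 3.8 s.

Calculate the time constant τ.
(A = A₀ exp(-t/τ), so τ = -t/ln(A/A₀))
A/A₀ = 5.3/16.7 = 0.3174; ln(A/A₀) = -1.148
τ = −t/ln(A/A₀) = −3.8/-1.148 = 3.311 s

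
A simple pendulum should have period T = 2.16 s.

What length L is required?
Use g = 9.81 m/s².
T = 2π√(L/g) → L = g(T/2π)² = 9.81×(2.16/2π)² = 1.159 m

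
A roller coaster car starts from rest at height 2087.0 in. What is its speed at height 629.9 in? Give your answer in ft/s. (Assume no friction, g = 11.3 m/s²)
mgh₁ = ½mv₂² + mgh₂ → v₂ = √(2g(h₁−h₂)) = √(2×11.3×(53.01−16)) = 28.92 m/s = 94.89 ft/s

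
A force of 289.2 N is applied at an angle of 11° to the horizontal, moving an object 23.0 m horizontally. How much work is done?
W = Fd cosθ = 289.2×23.0×cos(11°) = 6529.4 J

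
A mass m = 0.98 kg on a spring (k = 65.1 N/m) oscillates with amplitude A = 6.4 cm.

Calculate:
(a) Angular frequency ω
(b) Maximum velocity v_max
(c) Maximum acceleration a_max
ω = √(k/m) = √(65.1/0.98) = 8.15 rad/s
v_max = ωA = 8.15×0.064 = 0.5216 m/s
a_max = ω²A = 8.15²×0.064 = 4.251 m/s²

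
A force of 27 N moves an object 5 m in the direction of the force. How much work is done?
W = Fd = 27×5 = 135.0 J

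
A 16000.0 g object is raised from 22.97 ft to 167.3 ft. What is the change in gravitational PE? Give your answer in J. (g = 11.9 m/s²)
ΔPE = mg(h₂ − h₁) = 16 kg × 11.9 m/s² × (50.99 − 7.001) m = 8376 J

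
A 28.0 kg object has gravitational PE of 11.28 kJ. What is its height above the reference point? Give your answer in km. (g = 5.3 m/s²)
PE = mgh → h = PE/(mg) = 1.128e+04 J / (28 kg × 5.3 m/s²) = 76.01 m = 0.07601 km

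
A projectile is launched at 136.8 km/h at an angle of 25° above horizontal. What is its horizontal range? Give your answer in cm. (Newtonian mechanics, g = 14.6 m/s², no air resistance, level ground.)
R = v₀² sin(2θ) / g (with unit conversion) = 7576.0 cm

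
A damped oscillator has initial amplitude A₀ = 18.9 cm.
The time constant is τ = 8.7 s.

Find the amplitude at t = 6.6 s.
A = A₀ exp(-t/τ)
A = A₀ exp(−t/τ) = 18.9×exp(−6.6/8.7) = 8.851 cm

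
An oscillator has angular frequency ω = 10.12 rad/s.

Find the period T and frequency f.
T = 2π/ω = 2π/10.12 = 0.6209 s; f = ω/2π = 1.611 Hz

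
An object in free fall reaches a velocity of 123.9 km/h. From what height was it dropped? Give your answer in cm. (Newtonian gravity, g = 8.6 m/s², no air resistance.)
h = v²/(2g) (with unit conversion) = 6887.0 cm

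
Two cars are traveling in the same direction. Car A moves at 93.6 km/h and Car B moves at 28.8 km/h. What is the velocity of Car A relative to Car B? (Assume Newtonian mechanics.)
v_rel = v_A - v_B = 93.6 - 28.8 = 64.8 km/h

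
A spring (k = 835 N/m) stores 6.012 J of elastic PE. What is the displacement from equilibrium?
PE = ½kx² → x = √(2PE/k) = √(2×6.012/835) = 0.12 m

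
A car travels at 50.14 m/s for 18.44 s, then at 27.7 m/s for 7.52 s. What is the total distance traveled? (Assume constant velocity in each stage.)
d₁ = v₁t₁ = 50.14 × 18.44 = 924.582 m
d₂ = v₂t₂ = 27.7 × 7.52 = 208.304 m
d_total = 924.582 + 208.304 = 1132.89 m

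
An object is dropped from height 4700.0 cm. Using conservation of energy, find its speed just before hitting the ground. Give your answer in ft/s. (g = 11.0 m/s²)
mgh = ½mv² → v = √(2gh) = √(2×11.0×47) = 32.16 m/s = 105.5 ft/s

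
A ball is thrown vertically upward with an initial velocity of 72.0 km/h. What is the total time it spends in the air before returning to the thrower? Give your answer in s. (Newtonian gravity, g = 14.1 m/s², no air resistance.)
t_total = 2v₀/g (with unit conversion) = 2.837 s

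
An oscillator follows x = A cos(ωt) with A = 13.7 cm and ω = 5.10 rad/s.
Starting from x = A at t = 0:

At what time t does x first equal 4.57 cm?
cos(ωt) = x/A = 4.57/13.7 = 0.3336
ωt = arccos(0.3336) = 1.231 rad
t = 1.231/5.1 = 0.2413 s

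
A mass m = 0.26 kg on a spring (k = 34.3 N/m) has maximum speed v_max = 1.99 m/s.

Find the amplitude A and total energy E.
½mv²_max = ½kA² → A = v_max√(m/k) = 1.99×√(0.26/34.3) = 0.1733 m = 17.33 cm
E = ½mv²_max = ½×0.26×1.99² = 0.5148 J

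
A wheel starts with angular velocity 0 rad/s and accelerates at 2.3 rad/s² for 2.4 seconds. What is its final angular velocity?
ω = ω₀ + αt = 0 + 2.3 × 2.4 = 5.52 rad/s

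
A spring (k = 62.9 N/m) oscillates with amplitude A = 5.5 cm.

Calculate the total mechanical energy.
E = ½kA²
E = ½kA² = ½×62.9×(0.055)² = 0.09514 J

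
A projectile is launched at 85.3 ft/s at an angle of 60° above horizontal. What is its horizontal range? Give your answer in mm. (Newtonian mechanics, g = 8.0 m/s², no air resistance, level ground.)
R = v₀² sin(2θ) / g (with unit conversion) = 73180.0 mm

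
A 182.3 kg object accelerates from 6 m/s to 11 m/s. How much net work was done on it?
W_net = ΔKE = ½m(v₂² − v₁²) = ½×182.3×(11² − 6²) = 7747.75 J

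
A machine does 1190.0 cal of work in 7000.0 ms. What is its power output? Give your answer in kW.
P = W/t = 4979 J / 7 s = 711.3 W = 0.7113 kW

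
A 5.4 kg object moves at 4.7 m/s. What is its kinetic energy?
KE = ½mv² = ½×5.4×4.7² = 59.643 J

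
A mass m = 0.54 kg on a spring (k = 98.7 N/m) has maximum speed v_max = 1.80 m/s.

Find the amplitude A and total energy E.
½mv²_max = ½kA² → A = v_max√(m/k) = 1.8×√(0.54/98.7) = 0.1331 m = 13.31 cm
E = ½mv²_max = ½×0.54×1.8² = 0.8748 J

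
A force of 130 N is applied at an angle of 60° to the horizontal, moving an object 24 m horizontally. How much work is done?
W = Fd cosθ = 130×24×cos(60°) = 1560.0 J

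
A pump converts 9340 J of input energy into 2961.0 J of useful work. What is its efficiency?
η = W_out/W_in = 2961.0/9340 = 0.317 = 31.7%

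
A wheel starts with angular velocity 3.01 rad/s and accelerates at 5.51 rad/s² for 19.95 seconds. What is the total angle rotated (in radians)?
θ = ω₀t + ½αt² = 3.01×19.95 + ½×5.51×19.95² = 1156.55 rad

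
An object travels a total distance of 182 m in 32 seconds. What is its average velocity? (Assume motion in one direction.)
v_avg = Δd / Δt = 182 / 32 = 5.69 m/s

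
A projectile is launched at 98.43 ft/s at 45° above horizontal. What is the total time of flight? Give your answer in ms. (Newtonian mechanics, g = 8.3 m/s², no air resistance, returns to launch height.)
T = 2v₀sin(θ)/g (with unit conversion) = 5112.0 ms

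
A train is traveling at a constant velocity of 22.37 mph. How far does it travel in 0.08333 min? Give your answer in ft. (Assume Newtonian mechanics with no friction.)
d = vt (with unit conversion) = 164.0 ft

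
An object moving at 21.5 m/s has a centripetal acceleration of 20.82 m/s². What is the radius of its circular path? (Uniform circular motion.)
r = v²/a_c = 21.5²/20.82 = 22.2 m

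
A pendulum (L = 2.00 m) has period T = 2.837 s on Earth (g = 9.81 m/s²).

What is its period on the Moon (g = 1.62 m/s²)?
T = 2π√(L/g), so T_moon/T_earth = √(g_earth/g_moon)
T_moon = 2π√(2.0/1.62) = 6.981 s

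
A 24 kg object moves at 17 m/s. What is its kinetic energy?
KE = ½mv² = ½×24×17² = 3468.0 J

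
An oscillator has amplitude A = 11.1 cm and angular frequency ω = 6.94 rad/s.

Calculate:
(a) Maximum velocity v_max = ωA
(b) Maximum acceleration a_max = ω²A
v_max = ωA = 6.94×0.111 = 0.7703 m/s
a_max = ω²A = 6.94²×0.111 = 5.346 m/s²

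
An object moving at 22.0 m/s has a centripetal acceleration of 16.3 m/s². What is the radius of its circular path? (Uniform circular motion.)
r = v²/a_c = 22.0²/16.3 = 29.69 m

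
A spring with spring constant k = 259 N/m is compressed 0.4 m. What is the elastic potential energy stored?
PE = ½kx² = ½×259×0.4² = 20.72 J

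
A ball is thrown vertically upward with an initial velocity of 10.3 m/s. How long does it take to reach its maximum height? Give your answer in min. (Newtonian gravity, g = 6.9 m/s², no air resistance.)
t_up = v₀/g (with unit conversion) = 0.02488 min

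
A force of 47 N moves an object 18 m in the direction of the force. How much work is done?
W = Fd = 47×18 = 846.0 J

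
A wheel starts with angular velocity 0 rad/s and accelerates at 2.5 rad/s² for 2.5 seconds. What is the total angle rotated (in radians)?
θ = ω₀t + ½αt² = 0×2.5 + ½×2.5×2.5² = 7.81 rad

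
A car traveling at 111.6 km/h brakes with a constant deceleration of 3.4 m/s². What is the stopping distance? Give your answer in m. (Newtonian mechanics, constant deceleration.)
d = v₀² / (2a) (with unit conversion) = 141.3 m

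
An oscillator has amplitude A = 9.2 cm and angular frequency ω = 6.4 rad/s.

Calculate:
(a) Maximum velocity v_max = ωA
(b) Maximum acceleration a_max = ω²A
v_max = ωA = 6.4×0.092 = 0.5888 m/s
a_max = ω²A = 6.4²×0.092 = 3.768 m/s²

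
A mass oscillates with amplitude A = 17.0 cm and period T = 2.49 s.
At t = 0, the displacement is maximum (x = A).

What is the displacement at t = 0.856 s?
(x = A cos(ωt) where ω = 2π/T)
ω = 2π/T = 2π/2.49 = 2.523 rad/s
x = A cos(ωt) = 17.0×cos(2.523×0.856) = -9.447 cm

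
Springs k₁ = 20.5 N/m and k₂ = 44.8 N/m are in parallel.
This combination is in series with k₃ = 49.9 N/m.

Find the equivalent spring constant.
k₁₂ = k₁ + k₂ = 65.3 N/m (parallel)
1/k_eq = 1/k₁₂ + 1/k₃ → k_eq = 28.29 N/m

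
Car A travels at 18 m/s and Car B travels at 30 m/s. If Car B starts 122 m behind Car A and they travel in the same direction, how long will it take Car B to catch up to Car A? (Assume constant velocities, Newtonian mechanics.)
Relative speed: v_rel = 30 - 18 = 12 m/s
Time to catch: t = d₀/v_rel = 122/12 = 10.17 s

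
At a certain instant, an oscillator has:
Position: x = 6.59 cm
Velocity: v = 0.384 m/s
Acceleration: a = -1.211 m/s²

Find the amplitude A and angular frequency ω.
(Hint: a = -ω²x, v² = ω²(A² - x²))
a = −ω²x → ω = √(|a|/x) = √(1.211/0.0659) = 4.287 rad/s
v² = ω²(A² − x²) → A = √(x² + v²/ω²) = √(0.0659² + 0.384²/4.287²) = 0.1112 m = 11.12 cm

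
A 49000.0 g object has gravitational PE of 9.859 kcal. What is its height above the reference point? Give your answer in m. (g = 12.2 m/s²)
PE = mgh → h = PE/(mg) = 4.125e+04 J / (49 kg × 12.2 m/s²) = 69 m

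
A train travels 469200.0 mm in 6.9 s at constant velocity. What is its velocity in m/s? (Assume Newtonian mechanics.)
v = d/t (with unit conversion) = 68.0 m/s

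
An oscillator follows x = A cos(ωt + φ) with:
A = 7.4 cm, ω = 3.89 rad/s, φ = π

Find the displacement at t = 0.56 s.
x = A cos(ωt + φ) = 7.4×cos(3.89×0.56 + π) = 4.225 cm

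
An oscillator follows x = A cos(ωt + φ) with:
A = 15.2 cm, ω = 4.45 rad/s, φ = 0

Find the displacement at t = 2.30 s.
x = A cos(ωt + φ) = 15.2×cos(4.45×2.3 + 0) = -10.48 cm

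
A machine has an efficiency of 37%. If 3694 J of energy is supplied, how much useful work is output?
W_out = η × W_in = 0.37 × 3694 = 1366.8 J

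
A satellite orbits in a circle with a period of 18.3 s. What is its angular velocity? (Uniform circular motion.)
ω = 2π/T = 2π/18.3 = 0.3433 rad/s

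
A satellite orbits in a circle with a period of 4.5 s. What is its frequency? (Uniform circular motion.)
f = 1/T = 1/4.5 = 0.2222 Hz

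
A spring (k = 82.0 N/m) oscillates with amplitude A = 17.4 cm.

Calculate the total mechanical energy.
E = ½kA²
E = ½kA² = ½×82.0×(0.174)² = 1.241 J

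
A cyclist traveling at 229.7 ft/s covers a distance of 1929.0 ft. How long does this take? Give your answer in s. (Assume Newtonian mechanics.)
t = d/v (with unit conversion) = 8.398 s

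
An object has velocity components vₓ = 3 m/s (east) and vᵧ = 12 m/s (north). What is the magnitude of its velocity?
|v| = √(vₓ² + vᵧ²) = √(3² + 12²) = √(153) = 12.37 m/s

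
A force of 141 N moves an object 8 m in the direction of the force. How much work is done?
W = Fd = 141×8 = 1128.0 J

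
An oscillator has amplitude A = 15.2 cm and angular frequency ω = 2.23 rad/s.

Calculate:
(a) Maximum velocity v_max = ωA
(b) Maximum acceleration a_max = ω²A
v_max = ωA = 2.23×0.152 = 0.339 m/s
a_max = ω²A = 2.23²×0.152 = 0.7559 m/s²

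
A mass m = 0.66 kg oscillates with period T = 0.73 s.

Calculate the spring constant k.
T = 2π√(m/k) → k = m(2π/T)² = 0.66×(2π/0.73)² = 48.89 N/m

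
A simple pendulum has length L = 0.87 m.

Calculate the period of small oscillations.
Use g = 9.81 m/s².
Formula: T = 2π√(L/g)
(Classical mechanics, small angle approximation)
T = 2π√(L/g) = 2π√(0.87/9.81) = 1.871 s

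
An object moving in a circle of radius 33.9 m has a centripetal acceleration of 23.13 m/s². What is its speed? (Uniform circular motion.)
v = √(a_c × r) = √(23.13 × 33.9) = 28.0 m/s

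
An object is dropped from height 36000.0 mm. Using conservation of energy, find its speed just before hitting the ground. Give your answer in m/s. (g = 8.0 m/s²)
mgh = ½mv² → v = √(2gh) = √(2×8.0×36) = 24 m/s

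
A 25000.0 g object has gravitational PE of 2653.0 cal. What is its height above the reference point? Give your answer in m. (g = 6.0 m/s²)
PE = mgh → h = PE/(mg) = 1.11e+04 J / (25 kg × 6.0 m/s²) = 74 m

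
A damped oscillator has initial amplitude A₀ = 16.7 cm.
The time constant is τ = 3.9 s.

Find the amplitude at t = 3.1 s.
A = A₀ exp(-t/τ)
A = A₀ exp(−t/τ) = 16.7×exp(−3.1/3.9) = 7.542 cm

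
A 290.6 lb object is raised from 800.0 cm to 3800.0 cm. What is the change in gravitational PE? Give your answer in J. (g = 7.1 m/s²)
ΔPE = mg(h₂ − h₁) = 131.8 kg × 7.1 m/s² × (38 − 8) m = 2.808e+04 J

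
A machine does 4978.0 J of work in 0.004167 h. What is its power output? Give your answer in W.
P = W/t = 4978 J / 15 s = 331.8 W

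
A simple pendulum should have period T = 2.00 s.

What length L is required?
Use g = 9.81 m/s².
T = 2π√(L/g) → L = g(T/2π)² = 9.81×(2.0/2π)² = 0.994 m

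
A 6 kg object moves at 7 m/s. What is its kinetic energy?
KE = ½mv² = ½×6×7² = 147.0 J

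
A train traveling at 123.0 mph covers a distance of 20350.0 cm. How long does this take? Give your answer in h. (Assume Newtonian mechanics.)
t = d/v (with unit conversion) = 0.001028 h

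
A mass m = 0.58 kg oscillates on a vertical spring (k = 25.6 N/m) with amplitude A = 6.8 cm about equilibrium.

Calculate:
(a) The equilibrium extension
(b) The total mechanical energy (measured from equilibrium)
x_eq = mg/k = 0.58×9.81/25.6 = 0.2223 m = 22.23 cm
E = ½kA² = ½×25.6×(0.068)² = 0.05919 J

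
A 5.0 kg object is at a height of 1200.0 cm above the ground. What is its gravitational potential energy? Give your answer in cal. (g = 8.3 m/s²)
PE = mgh = 5 kg × 8.3 m/s² × 12 m = 498 J = 119.0 cal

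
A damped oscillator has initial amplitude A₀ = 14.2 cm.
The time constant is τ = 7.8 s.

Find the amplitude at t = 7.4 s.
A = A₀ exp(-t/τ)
A = A₀ exp(−t/τ) = 14.2×exp(−7.4/7.8) = 5.499 cm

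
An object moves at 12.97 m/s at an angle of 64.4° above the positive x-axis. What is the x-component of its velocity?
vₓ = v cos(θ) = 12.97 × cos(64.4°) = 5.6 m/s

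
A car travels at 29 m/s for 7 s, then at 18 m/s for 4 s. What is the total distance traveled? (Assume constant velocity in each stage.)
d₁ = v₁t₁ = 29 × 7 = 203 m
d₂ = v₂t₂ = 18 × 4 = 72 m
d_total = 203 + 72 = 275 m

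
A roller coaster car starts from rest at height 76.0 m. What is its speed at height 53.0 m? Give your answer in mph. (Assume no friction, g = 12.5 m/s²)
mgh₁ = ½mv₂² + mgh₂ → v₂ = √(2g(h₁−h₂)) = √(2×12.5×(76−53)) = 23.98 m/s = 53.64 mph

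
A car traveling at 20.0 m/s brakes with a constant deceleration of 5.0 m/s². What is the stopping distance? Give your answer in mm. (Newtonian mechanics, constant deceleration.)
d = v₀² / (2a) (with unit conversion) = 40000.0 mm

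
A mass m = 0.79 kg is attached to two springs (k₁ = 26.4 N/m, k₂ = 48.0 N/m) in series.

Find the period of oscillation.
k_eq = k₁k₂/(k₁+k₂) = 17.03 N/m
T = 2π√(m/k_eq) = 2π√(0.79/17.03) = 1.353 s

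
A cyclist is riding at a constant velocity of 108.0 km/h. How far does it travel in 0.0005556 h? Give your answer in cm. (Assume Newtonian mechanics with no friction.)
d = vt (with unit conversion) = 6000.0 cm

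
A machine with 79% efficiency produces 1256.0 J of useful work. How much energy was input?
W_in = W_out/η = 1256.0/0.79 = 1589.9 J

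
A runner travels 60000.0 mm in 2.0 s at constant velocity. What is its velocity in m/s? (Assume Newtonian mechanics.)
v = d/t (with unit conversion) = 30.0 m/s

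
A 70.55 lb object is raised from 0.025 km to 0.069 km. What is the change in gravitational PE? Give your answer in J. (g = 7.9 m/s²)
ΔPE = mg(h₂ − h₁) = 32 kg × 7.9 m/s² × (69 − 25) m = 1.112e+04 J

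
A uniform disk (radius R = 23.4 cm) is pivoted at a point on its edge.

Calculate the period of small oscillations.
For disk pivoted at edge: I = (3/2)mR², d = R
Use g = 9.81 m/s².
I/m = (3/2)R² = 0.08213 m²; d = R = 0.234 m
T = 2π√((3/2)R²/(gR)) = 2π√(3R/(2g)) = 1.188 s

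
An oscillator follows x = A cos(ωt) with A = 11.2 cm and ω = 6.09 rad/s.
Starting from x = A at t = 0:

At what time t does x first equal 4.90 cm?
cos(ωt) = x/A = 4.9/11.2 = 0.4375
ωt = arccos(0.4375) = 1.118 rad
t = 1.118/6.09 = 0.1836 s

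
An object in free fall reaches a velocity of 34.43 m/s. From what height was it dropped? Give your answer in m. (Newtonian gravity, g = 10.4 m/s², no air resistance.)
h = v²/(2g) = 56.99 m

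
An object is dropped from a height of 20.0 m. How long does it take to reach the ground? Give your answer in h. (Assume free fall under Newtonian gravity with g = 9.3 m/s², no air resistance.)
t = √(2h/g) (with unit conversion) = 0.0005761 h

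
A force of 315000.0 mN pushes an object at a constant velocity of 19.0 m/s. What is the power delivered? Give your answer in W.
P = Fv = 315 N × 19 m/s = 5985 W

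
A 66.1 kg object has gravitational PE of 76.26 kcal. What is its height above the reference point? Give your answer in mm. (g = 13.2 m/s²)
PE = mgh → h = PE/(mg) = 3.191e+05 J / (66.1 kg × 13.2 m/s²) = 365.7 m = 365700.0 mm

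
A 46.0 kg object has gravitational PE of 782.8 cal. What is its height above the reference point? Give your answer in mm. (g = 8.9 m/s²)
PE = mgh → h = PE/(mg) = 3275 J / (46 kg × 8.9 m/s²) = 8 m = 8000.0 mm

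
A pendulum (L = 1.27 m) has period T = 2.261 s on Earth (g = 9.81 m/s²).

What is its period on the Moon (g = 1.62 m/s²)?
T = 2π√(L/g), so T_moon/T_earth = √(g_earth/g_moon)
T_moon = 2π√(1.27/1.62) = 5.563 s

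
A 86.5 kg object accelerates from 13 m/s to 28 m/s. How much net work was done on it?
W_net = ΔKE = ½m(v₂² − v₁²) = ½×86.5×(28² − 13²) = 26598.75 J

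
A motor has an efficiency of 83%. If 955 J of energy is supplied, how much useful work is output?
W_out = η × W_in = 0.83 × 955 = 792.65 J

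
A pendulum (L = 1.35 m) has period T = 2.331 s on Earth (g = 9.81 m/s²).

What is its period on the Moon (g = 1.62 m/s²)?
T = 2π√(L/g), so T_moon/T_earth = √(g_earth/g_moon)
T_moon = 2π√(1.35/1.62) = 5.736 s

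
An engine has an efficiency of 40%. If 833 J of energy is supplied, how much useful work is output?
W_out = η × W_in = 0.4 × 833 = 333.2 J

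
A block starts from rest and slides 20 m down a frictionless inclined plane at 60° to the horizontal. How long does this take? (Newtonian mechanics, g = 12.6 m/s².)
a = g sin(θ) = 12.6 × sin(60°) = 10.91 m/s²
t = √(2d/a) = √(2 × 20 / 10.91) = 1.91 s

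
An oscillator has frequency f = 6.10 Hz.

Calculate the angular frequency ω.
ω = 2πf = 2π×6.1 = 38.33 rad/s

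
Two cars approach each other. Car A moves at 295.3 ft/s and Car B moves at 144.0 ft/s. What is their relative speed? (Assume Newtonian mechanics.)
v_rel = v_A + v_B = 295.3 + 144.0 = 439.3 ft/s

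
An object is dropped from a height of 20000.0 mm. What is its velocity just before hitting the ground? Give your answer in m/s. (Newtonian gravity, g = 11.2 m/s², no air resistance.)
v = √(2gh) (with unit conversion) = 21.17 m/s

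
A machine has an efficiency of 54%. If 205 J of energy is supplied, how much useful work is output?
W_out = η × W_in = 0.54 × 205 = 110.7 J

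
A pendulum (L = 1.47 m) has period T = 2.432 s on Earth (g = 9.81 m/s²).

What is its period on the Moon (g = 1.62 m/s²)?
T = 2π√(L/g), so T_moon/T_earth = √(g_earth/g_moon)
T_moon = 2π√(1.47/1.62) = 5.985 s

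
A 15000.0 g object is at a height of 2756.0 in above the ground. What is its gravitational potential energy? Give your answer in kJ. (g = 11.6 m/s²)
PE = mgh = 15 kg × 11.6 m/s² × 70 m = 1.218e+04 J = 12.18 kJ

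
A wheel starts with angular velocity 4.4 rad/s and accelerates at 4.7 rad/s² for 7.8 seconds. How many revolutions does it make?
θ = ω₀t + ½αt² = 4.4×7.8 + ½×4.7×7.8² = 177.29 rad
Revolutions = θ/(2π) = 177.29/(2π) = 28.22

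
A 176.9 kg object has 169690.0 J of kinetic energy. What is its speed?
KE = ½mv² → v = √(2KE/m) = √(2×169690.0/176.9) = 43.8 m/s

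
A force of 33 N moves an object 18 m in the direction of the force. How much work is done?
W = Fd = 33×18 = 594.0 J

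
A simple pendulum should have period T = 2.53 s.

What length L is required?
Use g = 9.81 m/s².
T = 2π√(L/g) → L = g(T/2π)² = 9.81×(2.53/2π)² = 1.591 m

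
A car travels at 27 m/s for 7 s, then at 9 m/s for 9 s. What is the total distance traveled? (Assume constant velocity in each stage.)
d₁ = v₁t₁ = 27 × 7 = 189 m
d₂ = v₂t₂ = 9 × 9 = 81 m
d_total = 189 + 81 = 270 m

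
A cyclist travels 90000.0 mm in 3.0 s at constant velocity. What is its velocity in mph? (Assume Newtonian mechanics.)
v = d/t (with unit conversion) = 67.11 mph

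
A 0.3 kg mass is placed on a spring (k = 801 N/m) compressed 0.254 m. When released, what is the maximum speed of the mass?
½kx² = ½mv² → v = x√(k/m) = 0.254×√(801/0.3) = 13.12 m/s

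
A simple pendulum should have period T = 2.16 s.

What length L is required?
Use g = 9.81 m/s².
T = 2π√(L/g) → L = g(T/2π)² = 9.81×(2.16/2π)² = 1.159 m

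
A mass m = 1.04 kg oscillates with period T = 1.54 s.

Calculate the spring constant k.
T = 2π√(m/k) → k = m(2π/T)² = 1.04×(2π/1.54)² = 17.31 N/m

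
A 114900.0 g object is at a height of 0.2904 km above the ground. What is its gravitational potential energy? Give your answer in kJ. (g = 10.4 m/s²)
PE = mgh = 114.9 kg × 10.4 m/s² × 290.4 m = 3.47e+05 J = 347.0 kJ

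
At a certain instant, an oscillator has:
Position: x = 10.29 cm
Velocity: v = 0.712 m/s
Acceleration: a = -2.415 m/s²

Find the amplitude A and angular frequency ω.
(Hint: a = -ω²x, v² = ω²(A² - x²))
a = −ω²x → ω = √(|a|/x) = √(2.415/0.1029) = 4.845 rad/s
v² = ω²(A² − x²) → A = √(x² + v²/ω²) = √(0.1029² + 0.712²/4.845²) = 0.1794 m = 17.94 cm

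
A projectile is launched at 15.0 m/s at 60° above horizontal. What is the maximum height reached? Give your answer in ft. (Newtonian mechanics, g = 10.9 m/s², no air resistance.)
H = v₀²sin²(θ)/(2g) (with unit conversion) = 25.4 ft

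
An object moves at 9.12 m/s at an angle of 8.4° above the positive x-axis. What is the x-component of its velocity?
vₓ = v cos(θ) = 9.12 × cos(8.4°) = 9.02 m/s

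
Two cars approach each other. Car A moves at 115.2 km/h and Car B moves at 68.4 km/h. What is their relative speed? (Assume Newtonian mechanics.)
v_rel = v_A + v_B = 115.2 + 68.4 = 183.6 km/h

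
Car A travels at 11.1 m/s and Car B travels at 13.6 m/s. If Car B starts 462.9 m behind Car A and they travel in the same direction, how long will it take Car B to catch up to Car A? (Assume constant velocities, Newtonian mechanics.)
Relative speed: v_rel = 13.6 - 11.1 = 2.5 m/s
Time to catch: t = d₀/v_rel = 462.9/2.5 = 185.16 s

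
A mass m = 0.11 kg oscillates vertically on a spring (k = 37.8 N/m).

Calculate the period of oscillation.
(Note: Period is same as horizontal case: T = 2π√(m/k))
T = 2π√(m/k) = 2π√(0.11/37.8) = 0.3389 s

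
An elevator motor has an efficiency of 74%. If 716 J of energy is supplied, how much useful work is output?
W_out = η × W_in = 0.74 × 716 = 529.84 J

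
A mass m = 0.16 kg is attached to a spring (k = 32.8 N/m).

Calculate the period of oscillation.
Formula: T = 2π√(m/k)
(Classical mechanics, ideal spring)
T = 2π√(m/k) = 2π√(0.16/32.8) = 0.4388 s; f = 1/T = 2.279 Hz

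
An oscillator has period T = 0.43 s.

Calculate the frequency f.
f = 1/T = 1/0.43 = 2.326 Hz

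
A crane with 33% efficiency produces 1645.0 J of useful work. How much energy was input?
W_in = W_out/η = 1645.0/0.33 = 4984.8 J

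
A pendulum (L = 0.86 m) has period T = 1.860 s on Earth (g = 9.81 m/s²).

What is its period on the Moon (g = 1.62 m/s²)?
T = 2π√(L/g), so T_moon/T_earth = √(g_earth/g_moon)
T_moon = 2π√(0.86/1.62) = 4.578 s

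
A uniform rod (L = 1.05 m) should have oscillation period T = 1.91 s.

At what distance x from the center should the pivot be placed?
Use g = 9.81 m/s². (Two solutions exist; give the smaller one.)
T = 2π√((L²/12 + x²)/(gx)). Let c = T²g/(4π²) = 0.9065.
x² − cx + L²/12 = 0 → x = (c − √(c² − L²/3))/2 = 0.1163 m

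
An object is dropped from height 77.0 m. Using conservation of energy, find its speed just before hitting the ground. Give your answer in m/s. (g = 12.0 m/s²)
mgh = ½mv² → v = √(2gh) = √(2×12.0×77) = 42.99 m/s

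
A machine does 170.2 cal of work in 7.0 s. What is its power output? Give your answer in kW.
P = W/t = 712.1 J / 7 s = 101.7 W = 0.1017 kW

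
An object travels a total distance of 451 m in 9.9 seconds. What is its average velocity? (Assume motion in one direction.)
v_avg = Δd / Δt = 451 / 9.9 = 45.56 m/s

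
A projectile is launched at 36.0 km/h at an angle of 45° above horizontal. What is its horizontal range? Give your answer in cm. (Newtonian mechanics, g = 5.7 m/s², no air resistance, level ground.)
R = v₀² sin(2θ) / g (with unit conversion) = 1754.0 cm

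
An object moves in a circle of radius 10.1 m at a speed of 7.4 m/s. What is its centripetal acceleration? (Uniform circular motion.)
a_c = v²/r = 7.4²/10.1 = 54.76/10.1 = 5.42 m/s²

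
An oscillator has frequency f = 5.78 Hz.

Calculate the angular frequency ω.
ω = 2πf = 2π×5.78 = 36.32 rad/s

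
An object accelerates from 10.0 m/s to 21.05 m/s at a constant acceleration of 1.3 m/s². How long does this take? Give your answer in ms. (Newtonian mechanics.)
t = (v - v₀)/a (with unit conversion) = 8500.0 ms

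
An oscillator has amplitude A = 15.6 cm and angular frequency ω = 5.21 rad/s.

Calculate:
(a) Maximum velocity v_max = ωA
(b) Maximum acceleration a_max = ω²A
v_max = ωA = 5.21×0.156 = 0.8128 m/s
a_max = ω²A = 5.21²×0.156 = 4.234 m/s²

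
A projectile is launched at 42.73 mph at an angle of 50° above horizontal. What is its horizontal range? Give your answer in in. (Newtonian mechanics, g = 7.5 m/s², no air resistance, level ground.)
R = v₀² sin(2θ) / g (with unit conversion) = 1886.0 in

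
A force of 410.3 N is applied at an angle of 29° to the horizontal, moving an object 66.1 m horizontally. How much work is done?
W = Fd cosθ = 410.3×66.1×cos(29°) = 23720.0 J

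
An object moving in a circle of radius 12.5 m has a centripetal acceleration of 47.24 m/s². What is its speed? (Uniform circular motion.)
v = √(a_c × r) = √(47.24 × 12.5) = 24.3 m/s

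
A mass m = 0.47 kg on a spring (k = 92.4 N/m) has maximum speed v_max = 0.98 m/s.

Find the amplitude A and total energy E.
½mv²_max = ½kA² → A = v_max√(m/k) = 0.98×√(0.47/92.4) = 0.06989 m = 6.989 cm
E = ½mv²_max = ½×0.47×0.98² = 0.2257 J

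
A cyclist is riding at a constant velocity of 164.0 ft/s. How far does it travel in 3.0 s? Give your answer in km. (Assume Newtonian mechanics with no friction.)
d = vt (with unit conversion) = 0.15 km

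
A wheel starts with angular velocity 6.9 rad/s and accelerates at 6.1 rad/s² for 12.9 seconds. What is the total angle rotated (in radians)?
θ = ω₀t + ½αt² = 6.9×12.9 + ½×6.1×12.9² = 596.56 rad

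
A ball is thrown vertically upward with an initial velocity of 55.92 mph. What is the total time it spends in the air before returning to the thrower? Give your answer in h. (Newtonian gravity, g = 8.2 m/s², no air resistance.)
t_total = 2v₀/g (with unit conversion) = 0.001694 h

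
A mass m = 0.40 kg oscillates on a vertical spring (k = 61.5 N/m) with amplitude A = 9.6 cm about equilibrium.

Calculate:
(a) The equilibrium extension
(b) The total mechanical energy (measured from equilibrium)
x_eq = mg/k = 0.4×9.81/61.5 = 0.0638 m = 6.38 cm
E = ½kA² = ½×61.5×(0.096)² = 0.2834 J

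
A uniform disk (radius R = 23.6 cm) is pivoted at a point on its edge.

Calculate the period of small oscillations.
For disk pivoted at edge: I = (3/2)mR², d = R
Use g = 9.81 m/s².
I/m = (3/2)R² = 0.08354 m²; d = R = 0.236 m
T = 2π√((3/2)R²/(gR)) = 2π√(3R/(2g)) = 1.194 s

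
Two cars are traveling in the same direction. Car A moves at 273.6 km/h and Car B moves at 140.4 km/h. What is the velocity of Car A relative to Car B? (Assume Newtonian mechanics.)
v_rel = v_A - v_B = 273.6 - 140.4 = 133.2 km/h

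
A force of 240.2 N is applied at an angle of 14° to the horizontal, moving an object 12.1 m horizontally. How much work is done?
W = Fd cosθ = 240.2×12.1×cos(14°) = 2820.1 J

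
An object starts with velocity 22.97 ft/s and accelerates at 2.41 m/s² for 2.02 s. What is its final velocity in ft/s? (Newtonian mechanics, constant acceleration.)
v = v₀ + at (with unit conversion) = 38.94 ft/s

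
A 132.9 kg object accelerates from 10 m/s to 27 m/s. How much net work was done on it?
W_net = ΔKE = ½m(v₂² − v₁²) = ½×132.9×(27² − 10²) = 41797.05 J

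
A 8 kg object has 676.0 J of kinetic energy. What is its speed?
KE = ½mv² → v = √(2KE/m) = √(2×676.0/8) = 13.0 m/s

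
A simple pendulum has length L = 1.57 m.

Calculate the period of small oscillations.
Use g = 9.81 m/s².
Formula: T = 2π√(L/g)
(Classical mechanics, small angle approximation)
T = 2π√(L/g) = 2π√(1.57/9.81) = 2.514 s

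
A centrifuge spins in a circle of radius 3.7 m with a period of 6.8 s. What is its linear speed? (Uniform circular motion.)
v = 2πr/T = 2π×3.7/6.8 = 3.42 m/s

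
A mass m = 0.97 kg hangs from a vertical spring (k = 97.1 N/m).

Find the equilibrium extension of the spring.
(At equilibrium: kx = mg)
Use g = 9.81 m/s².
x_eq = mg/k = 0.97×9.81/97.1 = 0.098 m = 9.8 cm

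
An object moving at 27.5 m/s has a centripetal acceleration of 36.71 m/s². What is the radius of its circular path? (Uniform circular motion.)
r = v²/a_c = 27.5²/36.71 = 20.6 m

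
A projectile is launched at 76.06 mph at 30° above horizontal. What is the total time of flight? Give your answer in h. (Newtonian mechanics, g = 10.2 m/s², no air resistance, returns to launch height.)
T = 2v₀sin(θ)/g (with unit conversion) = 0.000926 h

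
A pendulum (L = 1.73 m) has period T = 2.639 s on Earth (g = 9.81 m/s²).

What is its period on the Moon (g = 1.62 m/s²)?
T = 2π√(L/g), so T_moon/T_earth = √(g_earth/g_moon)
T_moon = 2π√(1.73/1.62) = 6.493 s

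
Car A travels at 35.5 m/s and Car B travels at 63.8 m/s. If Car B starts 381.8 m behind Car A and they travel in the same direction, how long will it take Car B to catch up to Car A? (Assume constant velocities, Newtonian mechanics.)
Relative speed: v_rel = 63.8 - 35.5 = 28.3 m/s
Time to catch: t = d₀/v_rel = 381.8/28.3 = 13.49 s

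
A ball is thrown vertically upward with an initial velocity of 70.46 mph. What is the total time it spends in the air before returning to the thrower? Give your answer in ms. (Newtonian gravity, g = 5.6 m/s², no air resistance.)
t_total = 2v₀/g (with unit conversion) = 11250.0 ms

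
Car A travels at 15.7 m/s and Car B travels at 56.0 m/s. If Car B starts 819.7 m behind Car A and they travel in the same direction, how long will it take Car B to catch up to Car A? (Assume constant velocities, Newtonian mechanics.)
Relative speed: v_rel = 56.0 - 15.7 = 40.3 m/s
Time to catch: t = d₀/v_rel = 819.7/40.3 = 20.34 s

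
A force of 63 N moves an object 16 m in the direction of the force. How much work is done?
W = Fd = 63×16 = 1008.0 J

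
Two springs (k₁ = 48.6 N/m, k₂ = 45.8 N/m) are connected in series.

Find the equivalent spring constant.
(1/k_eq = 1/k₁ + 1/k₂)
1/k_eq = 1/48.6 + 1/45.8 = 0.04241; k_eq = 23.58 N/m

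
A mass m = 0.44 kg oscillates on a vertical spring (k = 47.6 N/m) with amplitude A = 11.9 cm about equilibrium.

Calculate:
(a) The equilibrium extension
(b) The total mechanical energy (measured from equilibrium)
x_eq = mg/k = 0.44×9.81/47.6 = 0.09068 m = 9.068 cm
E = ½kA² = ½×47.6×(0.119)² = 0.337 J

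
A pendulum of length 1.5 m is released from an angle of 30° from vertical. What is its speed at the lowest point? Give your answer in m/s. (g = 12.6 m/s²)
h = L(1 − cosθ) = 1.5×(1 − cos30°) = 0.201 m
v = √(2gh) = √(2×12.6×0.201) = 2.25 m/s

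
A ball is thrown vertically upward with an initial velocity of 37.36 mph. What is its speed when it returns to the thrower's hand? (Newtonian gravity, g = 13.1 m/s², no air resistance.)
By conservation of energy, the ball returns at the same speed = 37.36 mph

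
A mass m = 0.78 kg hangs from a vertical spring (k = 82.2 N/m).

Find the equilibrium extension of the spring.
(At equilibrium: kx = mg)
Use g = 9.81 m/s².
x_eq = mg/k = 0.78×9.81/82.2 = 0.09309 m = 9.309 cm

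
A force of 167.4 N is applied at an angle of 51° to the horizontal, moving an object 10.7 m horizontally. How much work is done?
W = Fd cosθ = 167.4×10.7×cos(51°) = 1127.2 J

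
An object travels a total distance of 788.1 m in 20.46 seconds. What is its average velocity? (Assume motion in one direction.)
v_avg = Δd / Δt = 788.1 / 20.46 = 38.52 m/s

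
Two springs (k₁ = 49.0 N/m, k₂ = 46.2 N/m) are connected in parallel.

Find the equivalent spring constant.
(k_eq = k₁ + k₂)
k_eq = k₁ + k₂ = 49.0 + 46.2 = 95.2 N/m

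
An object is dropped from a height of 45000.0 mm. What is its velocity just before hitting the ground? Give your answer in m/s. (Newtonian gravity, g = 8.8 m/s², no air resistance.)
v = √(2gh) (with unit conversion) = 28.14 m/s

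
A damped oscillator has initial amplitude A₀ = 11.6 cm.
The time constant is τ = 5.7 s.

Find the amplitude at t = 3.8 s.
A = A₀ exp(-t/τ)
A = A₀ exp(−t/τ) = 11.6×exp(−3.8/5.7) = 5.956 cm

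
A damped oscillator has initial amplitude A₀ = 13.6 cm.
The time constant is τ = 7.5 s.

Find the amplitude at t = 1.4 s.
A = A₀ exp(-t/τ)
A = A₀ exp(−t/τ) = 13.6×exp(−1.4/7.5) = 11.28 cm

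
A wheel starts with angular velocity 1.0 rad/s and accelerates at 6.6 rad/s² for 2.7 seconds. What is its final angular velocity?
ω = ω₀ + αt = 1.0 + 6.6 × 2.7 = 18.82 rad/s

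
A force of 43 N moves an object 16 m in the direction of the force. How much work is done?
W = Fd = 43×16 = 688.0 J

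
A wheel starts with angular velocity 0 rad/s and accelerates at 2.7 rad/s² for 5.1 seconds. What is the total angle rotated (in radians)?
θ = ω₀t + ½αt² = 0×5.1 + ½×2.7×5.1² = 35.11 rad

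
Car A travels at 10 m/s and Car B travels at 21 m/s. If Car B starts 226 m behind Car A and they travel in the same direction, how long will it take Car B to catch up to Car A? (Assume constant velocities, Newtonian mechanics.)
Relative speed: v_rel = 21 - 10 = 11 m/s
Time to catch: t = d₀/v_rel = 226/11 = 20.55 s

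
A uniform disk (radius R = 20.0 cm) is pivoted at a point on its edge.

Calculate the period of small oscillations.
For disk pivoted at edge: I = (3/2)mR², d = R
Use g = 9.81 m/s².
I/m = (3/2)R² = 0.06 m²; d = R = 0.2 m
T = 2π√((3/2)R²/(gR)) = 2π√(3R/(2g)) = 1.099 s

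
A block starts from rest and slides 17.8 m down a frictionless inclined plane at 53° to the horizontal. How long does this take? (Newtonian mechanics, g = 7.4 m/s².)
a = g sin(θ) = 7.4 × sin(53°) = 5.91 m/s²
t = √(2d/a) = √(2 × 17.8 / 5.91) = 2.45 s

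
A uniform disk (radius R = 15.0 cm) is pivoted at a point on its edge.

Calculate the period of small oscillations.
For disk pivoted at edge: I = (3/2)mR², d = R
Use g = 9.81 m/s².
I/m = (3/2)R² = 0.03375 m²; d = R = 0.15 m
T = 2π√((3/2)R²/(gR)) = 2π√(3R/(2g)) = 0.9516 s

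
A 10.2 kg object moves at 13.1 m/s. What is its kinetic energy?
KE = ½mv² = ½×10.2×13.1² = 875.211 J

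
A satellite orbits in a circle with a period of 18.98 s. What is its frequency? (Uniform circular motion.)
f = 1/T = 1/18.98 = 0.0527 Hz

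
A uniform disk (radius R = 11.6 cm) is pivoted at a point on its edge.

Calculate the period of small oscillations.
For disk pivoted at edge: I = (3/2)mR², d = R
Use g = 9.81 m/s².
I/m = (3/2)R² = 0.02018 m²; d = R = 0.116 m
T = 2π√((3/2)R²/(gR)) = 2π√(3R/(2g)) = 0.8368 s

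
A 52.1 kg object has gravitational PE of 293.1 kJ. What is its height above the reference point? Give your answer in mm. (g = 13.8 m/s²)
PE = mgh → h = PE/(mg) = 2.931e+05 J / (52.1 kg × 13.8 m/s²) = 407.7 m = 407700.0 mm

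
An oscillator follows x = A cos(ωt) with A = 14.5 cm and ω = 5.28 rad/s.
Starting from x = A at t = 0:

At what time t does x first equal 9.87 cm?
cos(ωt) = x/A = 9.87/14.5 = 0.6807
ωt = arccos(0.6807) = 0.8221 rad
t = 0.8221/5.28 = 0.1557 s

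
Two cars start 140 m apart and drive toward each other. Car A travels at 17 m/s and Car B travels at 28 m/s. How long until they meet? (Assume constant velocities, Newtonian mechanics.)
Combined speed: v_combined = 17 + 28 = 45 m/s
Time to meet: t = d/45 = 140/45 = 3.11 s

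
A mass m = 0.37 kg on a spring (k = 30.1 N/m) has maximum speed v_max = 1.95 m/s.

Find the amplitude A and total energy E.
½mv²_max = ½kA² → A = v_max√(m/k) = 1.95×√(0.37/30.1) = 0.2162 m = 21.62 cm
E = ½mv²_max = ½×0.37×1.95² = 0.7035 J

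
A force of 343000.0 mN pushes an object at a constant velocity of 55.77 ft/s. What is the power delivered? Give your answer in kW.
P = Fv = 343 N × 17 m/s = 5831 W = 5.831 kW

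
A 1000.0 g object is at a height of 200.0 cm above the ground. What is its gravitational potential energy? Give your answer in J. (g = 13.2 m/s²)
PE = mgh = 1 kg × 13.2 m/s² × 2 m = 26.4 J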